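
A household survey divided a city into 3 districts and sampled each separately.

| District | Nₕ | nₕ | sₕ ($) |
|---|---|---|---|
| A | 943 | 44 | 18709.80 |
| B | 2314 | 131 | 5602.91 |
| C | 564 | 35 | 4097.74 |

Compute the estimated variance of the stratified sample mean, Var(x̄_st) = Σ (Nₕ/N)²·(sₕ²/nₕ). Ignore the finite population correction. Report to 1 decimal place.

582908.6

N = 3821. Term for each stratum: Wₕ²sₕ²/nₕ.
Var(x̄_st) = 484568.2154 + 87887.8076 + 10452.6134 = 582908.6364 → 582908.6.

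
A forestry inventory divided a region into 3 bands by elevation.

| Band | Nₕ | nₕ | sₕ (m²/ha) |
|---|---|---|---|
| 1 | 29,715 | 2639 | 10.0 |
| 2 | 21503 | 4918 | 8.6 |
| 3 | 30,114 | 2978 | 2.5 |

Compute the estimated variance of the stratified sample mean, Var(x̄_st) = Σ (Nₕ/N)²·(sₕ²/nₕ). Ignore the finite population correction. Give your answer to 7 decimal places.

0.0063970

N = 81332; Wₕ = Nₕ/N.
band 1: (29715/81332)²·10.0²/2639 = 0.0050581205
band 2: (21503/81332)²·8.6²/4918 = 0.0010511957
band 3: (30114/81332)²·2.5²/2978 = 0.0002877195
Sum = 0.0063970358 → 0.0063970.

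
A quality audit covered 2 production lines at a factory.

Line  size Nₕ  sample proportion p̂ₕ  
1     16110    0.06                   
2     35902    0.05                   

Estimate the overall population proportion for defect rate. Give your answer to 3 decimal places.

Wₕ = Nₕ/N with N = 52012: 0.3097, 0.6903.
p̂_st = 0.3097·0.06 + 0.6903·0.05 ≈ 0.05310... → 0.053.

0.053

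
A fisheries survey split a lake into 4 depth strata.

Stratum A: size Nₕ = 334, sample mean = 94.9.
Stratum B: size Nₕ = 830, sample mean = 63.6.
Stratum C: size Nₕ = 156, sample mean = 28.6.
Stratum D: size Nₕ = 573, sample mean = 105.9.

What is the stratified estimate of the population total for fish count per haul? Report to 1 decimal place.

A: 334·94.9 = 31696.6
B: 830·63.6 = 52788
C: 156·28.6 = 4461.6
D: 573·105.9 = 60680.7
τ̂ = Σ Nₕx̄ₕ = 149626.9.

149626.9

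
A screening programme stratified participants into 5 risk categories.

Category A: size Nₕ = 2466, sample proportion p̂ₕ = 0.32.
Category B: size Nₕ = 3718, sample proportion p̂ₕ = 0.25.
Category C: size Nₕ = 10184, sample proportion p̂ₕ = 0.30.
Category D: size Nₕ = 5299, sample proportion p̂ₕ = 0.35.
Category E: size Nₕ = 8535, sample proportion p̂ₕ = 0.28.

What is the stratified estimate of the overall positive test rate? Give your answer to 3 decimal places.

Wₕ = Nₕ/N with N = 30202: 0.0817, 0.1231, 0.3372, 0.1755, 0.2826.
p̂_st = 0.0817·0.32 + 0.1231·0.25 + 0.3372·0.30 + 0.1755·0.35 + 0.2826·0.28 ≈ 0.29860... → 0.299.

0.299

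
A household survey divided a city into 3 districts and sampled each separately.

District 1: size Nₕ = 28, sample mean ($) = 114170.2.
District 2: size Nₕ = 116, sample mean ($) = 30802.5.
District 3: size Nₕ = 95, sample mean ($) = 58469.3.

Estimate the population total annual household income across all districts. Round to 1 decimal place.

1: 28·114170.2 = 3196765.6
2: 116·30802.5 = 3573090
3: 95·58469.3 = 5554583.5
τ̂ = Σ Nₕx̄ₕ = 12324439.1.

12324439.1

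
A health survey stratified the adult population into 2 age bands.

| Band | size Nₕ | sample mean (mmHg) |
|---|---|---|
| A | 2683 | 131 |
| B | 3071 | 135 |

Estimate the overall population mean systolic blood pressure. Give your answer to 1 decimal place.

133.1

N = 2683 + 3071 = 5754.
Weight each subgroup mean by Nₕ/N and sum.
Σ Nₕx̄ₕ = 2683·131 + 3071·135 = 351473 + 414585 = 766058.
Divide by N: 766058 / 5754 = 133.135... → 133.1.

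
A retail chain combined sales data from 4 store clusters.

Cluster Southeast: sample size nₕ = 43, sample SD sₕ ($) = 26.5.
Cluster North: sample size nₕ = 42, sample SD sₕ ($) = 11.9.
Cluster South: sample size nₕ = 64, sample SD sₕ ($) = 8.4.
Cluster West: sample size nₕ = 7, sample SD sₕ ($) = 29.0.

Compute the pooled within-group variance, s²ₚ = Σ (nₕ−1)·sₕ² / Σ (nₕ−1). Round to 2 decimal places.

Southeast: (43−1)·26.5² = 42·702.25 = 29494.5
North: (42−1)·11.9² = 41·141.61 = 5806.01
South: (64−1)·8.4² = 63·70.56 = 4445.28
West: (7−1)·29.0² = 6·841 = 5046
Numerator = 44791.79; denominator = Σ(nₕ−1) = 152.
s²ₚ = 44791.79/152 = 294.6828... → 294.68.

294.68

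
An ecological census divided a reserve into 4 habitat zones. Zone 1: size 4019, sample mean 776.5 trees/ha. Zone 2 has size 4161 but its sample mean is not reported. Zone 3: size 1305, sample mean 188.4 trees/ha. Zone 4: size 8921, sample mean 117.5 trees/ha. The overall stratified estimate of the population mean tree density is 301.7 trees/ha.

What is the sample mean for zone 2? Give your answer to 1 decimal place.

273.6

N = 4019 + 4161 + 1305 + 8921 = 18406.
Overall total = μ·N = 301.7·18406 = 5553090.2.
Subtract the known strata: 4019·776.5 + 1305·188.4 + 8921·117.5 = 4414833.
Remaining total for zone 2: 5553090.2 − 4414833 = 1138257.2.
Divide by its size: 1138257.2 / 4161 = 273.554... → 273.6.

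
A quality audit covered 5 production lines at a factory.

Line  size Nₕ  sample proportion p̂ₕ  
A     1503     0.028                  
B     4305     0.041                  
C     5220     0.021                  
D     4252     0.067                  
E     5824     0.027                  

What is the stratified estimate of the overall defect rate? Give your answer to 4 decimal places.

Wₕ = Nₕ/N with N = 21104: 0.0712, 0.2040, 0.2473, 0.2015, 0.2760.
p̂_st = 0.0712·0.028 + 0.2040·0.041 + 0.2473·0.021 + 0.2015·0.067 + 0.2760·0.027 ≈ 0.036502... → 0.0365.

0.0365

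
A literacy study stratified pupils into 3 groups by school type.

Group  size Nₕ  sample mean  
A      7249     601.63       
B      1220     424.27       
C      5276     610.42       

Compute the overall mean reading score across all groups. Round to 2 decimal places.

589.26

N = 13745; weights Wₕ = Nₕ/N = (0.5274, 0.0888, 0.3838).
x̄_st = Σ Wₕ·x̄ₕ = 0.5274·601.63 + 0.0888·424.27 + 0.3838·610.42 ≈ 589.2616...
→ 589.26.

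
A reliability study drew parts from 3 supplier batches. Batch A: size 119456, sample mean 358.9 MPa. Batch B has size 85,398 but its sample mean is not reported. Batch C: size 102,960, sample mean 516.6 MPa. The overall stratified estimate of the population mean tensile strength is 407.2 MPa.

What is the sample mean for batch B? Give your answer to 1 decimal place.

Σ Nₕx̄ₕ = N·μ, so 85398·x̄_B = 307814·407.2 − (119456·358.9 + 102960·516.6).
= 125341860.8 − 96061894.4 = 29279966.4.
x̄_B = 29279966.4 / 85398 = 342.865... → 342.9.

342.9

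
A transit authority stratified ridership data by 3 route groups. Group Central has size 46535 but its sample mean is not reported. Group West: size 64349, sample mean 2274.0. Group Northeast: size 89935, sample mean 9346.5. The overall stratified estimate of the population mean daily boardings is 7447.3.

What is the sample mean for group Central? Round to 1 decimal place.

10930.5

N = 46535 + 64349 + 89935 = 200819.
Overall total = μ·N = 7447.3·200819 = 1495559338.7.
Subtract the known strata: 64349·2274.0 + 89935·9346.5 = 986907103.5.
Remaining total for group Central: 1495559338.7 − 986907103.5 = 508652235.2.
Divide by its size: 508652235.2 / 46535 = 10930.530... → 10930.5.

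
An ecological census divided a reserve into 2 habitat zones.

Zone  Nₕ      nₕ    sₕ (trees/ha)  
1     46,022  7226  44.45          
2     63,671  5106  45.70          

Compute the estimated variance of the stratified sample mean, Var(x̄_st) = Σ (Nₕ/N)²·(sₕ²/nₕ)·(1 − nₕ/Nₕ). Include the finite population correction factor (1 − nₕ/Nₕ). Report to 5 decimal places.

N = 109693. Term for each stratum: Wₕ²sₕ²/nₕ·(1−nₕ/Nₕ).
Var(x̄_st) = 0.04057329 + 0.12675748 = 0.16733076 → 0.16733.

0.16733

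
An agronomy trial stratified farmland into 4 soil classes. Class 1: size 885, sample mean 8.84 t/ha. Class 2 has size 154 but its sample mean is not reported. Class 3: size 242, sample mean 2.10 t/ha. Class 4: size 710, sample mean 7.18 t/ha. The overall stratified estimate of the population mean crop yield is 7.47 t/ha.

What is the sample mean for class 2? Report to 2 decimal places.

9.37

Σ Nₕx̄ₕ = N·μ, so 154·x̄_2 = 1991·7.47 − (885·8.84 + 242·2.10 + 710·7.18).
= 14872.77 − 13429.4 = 1443.37.
x̄_2 = 1443.37 / 154 = 9.3725... → 9.37.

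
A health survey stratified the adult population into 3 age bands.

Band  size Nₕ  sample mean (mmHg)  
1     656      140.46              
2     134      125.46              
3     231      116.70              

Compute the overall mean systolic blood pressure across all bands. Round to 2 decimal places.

x̄_st = (Σ Nₕx̄ₕ) / (Σ Nₕ) = (656·140.46 + 134·125.46 + 231·116.70) / 1021
= 135911.1 / 1021 = 133.1157... → 133.12.

133.12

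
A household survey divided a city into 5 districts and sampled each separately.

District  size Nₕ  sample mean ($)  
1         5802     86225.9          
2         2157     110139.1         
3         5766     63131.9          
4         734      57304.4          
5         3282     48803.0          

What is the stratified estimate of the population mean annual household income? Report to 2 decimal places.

73507.93

x̄_st = (Σ Nₕx̄ₕ) / (Σ Nₕ) = (5802·86225.9 + 2157·110139.1 + 5766·63131.9 + 734·57304.4 + 3282·48803.0) / 17741
= 1304104121.5 / 17741 = 73507.9264... → 73507.93.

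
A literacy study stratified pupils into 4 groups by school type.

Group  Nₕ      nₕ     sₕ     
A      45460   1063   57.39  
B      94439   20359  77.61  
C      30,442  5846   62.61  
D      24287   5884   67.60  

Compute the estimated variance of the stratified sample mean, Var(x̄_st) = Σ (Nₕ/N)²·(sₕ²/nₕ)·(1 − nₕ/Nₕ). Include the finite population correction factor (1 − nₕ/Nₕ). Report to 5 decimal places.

0.24215

N = 194628. Term for each stratum: Wₕ²sₕ²/nₕ·(1−nₕ/Nₕ).
Var(x̄_st) = 0.16508652 + 0.05464125 + 0.01325426 + 0.00916374 = 0.24214577 → 0.24215.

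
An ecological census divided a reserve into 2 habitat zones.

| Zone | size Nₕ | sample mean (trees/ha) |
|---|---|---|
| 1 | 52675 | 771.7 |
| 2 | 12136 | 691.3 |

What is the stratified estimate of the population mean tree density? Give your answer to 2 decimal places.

756.64

N = 52675 + 12136 = 64811.
Overall mean = Σ (Nₕ/N)·x̄ₕ — weight by population share, not a simple average.
Σ Nₕx̄ₕ = 52675·771.7 + 12136·691.3 = 40649297.5 + 8389616.8 = 49038914.3.
Divide by N: 49038914.3 / 64811 = 756.6449... → 756.64.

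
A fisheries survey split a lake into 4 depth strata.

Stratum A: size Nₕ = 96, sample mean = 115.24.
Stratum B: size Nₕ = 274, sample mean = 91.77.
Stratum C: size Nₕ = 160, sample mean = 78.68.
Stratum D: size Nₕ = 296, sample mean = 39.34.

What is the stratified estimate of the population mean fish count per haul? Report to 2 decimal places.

73.17

N = 826; weights Wₕ = Nₕ/N = (0.1162, 0.3317, 0.1937, 0.3584).
x̄_st = Σ Wₕ·x̄ₕ = 0.1162·115.24 + 0.3317·91.77 + 0.1937·78.68 + 0.3584·39.34 ≈ 73.1737...
→ 73.17.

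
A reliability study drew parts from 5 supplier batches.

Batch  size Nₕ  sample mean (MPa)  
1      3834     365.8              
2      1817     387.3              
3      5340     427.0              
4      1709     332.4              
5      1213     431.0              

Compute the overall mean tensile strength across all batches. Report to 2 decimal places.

x̄_st = (Σ Nₕx̄ₕ) / (Σ Nₕ) = (3834·365.8 + 1817·387.3 + 5340·427.0 + 1709·332.4 + 1213·431.0) / 13913
= 5477255.9 / 13913 = 393.6790... → 393.68.

393.68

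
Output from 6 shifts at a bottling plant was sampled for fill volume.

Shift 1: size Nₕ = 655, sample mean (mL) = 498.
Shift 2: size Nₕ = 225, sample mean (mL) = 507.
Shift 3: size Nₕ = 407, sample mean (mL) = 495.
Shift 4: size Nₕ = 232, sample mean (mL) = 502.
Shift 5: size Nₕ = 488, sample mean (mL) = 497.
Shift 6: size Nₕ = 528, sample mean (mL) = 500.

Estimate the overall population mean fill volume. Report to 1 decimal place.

498.9

N = 655 + 225 + 407 + 232 + 488 + 528 = 2535.
The stratified mean weights each stratum mean by its population share Nₕ/N.
Σ Nₕx̄ₕ = 655·498 + 225·507 + 407·495 + 232·502 + 488·497 + 528·500 = 326190 + 114075 + 201465 + 116464 + 242536 + 264000 = 1264730.
Divide by N: 1264730 / 2535 = 498.907... → 498.9.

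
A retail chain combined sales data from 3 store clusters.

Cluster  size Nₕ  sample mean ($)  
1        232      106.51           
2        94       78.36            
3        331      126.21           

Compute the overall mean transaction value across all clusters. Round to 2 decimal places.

x̄_st = (Σ Nₕx̄ₕ) / (Σ Nₕ) = (232·106.51 + 94·78.36 + 331·126.21) / 657
= 73851.67 / 657 = 112.4074... → 112.41.

112.41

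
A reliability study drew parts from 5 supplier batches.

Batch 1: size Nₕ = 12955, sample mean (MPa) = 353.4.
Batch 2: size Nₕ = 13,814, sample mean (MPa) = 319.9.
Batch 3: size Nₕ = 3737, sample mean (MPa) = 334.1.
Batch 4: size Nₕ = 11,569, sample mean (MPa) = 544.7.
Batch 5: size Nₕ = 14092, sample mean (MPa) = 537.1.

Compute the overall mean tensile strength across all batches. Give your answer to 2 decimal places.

429.37

N = 12955 + 13814 + 3737 + 11569 + 14092 = 56167.
Weight each subgroup mean by Nₕ/N and sum.
Σ Nₕx̄ₕ = 12955·353.4 + 13814·319.9 + 3737·334.1 + 11569·544.7 + 14092·537.1 = 4578297 + 4419098.6 + 1248531.7 + 6301634.3 + 7568813.2 = 24116374.8.
Divide by N: 24116374.8 / 56167 = 429.3691... → 429.37.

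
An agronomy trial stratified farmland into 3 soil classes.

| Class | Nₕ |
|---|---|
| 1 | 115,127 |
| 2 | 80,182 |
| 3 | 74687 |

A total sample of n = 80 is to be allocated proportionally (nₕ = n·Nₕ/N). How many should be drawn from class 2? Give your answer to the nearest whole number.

24

Share of class 2 = 80182/269996 = 0.29697.
Allocate 80 × 0.29697 = 23.758... → 24.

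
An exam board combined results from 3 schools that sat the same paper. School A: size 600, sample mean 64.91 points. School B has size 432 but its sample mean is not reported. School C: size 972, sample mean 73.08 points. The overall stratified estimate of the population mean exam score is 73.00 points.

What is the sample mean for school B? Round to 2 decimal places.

84.06

Σ Nₕx̄ₕ = N·μ, so 432·x̄_B = 2004·73.00 − (600·64.91 + 972·73.08).
= 146292 − 109979.76 = 36312.24.
x̄_B = 36312.24 / 432 = 84.0561... → 84.06.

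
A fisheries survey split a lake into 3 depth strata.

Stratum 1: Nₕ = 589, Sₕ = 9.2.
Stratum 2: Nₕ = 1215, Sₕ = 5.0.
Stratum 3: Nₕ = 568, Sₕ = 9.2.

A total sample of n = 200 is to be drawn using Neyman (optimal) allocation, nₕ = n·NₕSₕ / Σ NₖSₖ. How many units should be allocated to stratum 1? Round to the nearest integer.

65

Σ NₕSₕ = 589·9.2 + 1215·5.0 + 568·9.2 = 16719.4.
Share for 1: 5418.8/16719.4 = 0.32410.
n_1 = 200 × 0.32410 = 64.821... → 65.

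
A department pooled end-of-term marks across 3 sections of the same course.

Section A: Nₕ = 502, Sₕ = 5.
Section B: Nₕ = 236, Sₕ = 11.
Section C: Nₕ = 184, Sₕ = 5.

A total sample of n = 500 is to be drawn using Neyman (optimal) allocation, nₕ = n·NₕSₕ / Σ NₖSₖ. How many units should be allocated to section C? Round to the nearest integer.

Σ NₕSₕ = 502·5 + 236·11 + 184·5 = 6026.
Share for C: 920/6026 = 0.15267.
n_C = 500 × 0.15267 = 76.336... → 76.

76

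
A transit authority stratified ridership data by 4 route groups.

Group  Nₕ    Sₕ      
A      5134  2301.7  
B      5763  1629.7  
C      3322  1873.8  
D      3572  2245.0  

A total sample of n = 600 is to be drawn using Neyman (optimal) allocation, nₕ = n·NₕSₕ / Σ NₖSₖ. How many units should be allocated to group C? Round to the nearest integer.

105

Σ NₕSₕ = 5134·2301.7 + 5763·1629.7 + 3322·1873.8 + 3572·2245.0 = 35452792.5.
Share for C: 6224763.6/35452792.5 = 0.17558.
n_C = 600 × 0.17558 = 105.347... → 105.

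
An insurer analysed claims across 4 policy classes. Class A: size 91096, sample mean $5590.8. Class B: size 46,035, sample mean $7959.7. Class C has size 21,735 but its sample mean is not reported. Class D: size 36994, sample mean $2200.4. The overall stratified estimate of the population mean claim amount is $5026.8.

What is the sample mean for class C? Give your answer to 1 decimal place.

1261.7

N = 91096 + 46035 + 21735 + 36994 = 195860.
Overall total = μ·N = 5026.8·195860 = 984549048.
Subtract the known strata: 91096·5590.8 + 46035·7959.7 + 36994·2200.4 = 957125903.9.
Remaining total for class C: 984549048 − 957125903.9 = 27423144.1.
Divide by its size: 27423144.1 / 21735 = 1261.704... → 1261.7.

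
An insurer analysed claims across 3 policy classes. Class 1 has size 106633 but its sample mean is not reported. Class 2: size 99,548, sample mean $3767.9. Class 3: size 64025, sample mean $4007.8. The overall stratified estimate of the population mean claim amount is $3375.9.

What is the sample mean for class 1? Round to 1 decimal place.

2630.5

Σ Nₕx̄ₕ = N·μ, so 106633·x̄_1 = 270206·3375.9 − (99548·3767.9 + 64025·4007.8).
= 912188435.4 − 631686304.2 = 280502131.2.
x̄_1 = 280502131.2 / 106633 = 2630.538... → 2630.5.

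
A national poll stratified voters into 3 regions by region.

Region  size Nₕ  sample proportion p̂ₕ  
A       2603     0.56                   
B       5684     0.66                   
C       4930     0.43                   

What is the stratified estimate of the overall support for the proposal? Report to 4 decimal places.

0.5545

Wₕ = Nₕ/N with N = 13217: 0.1969, 0.4301, 0.3730.
p̂_st = 0.1969·0.56 + 0.4301·0.66 + 0.3730·0.43 ≈ 0.554515... → 0.5545.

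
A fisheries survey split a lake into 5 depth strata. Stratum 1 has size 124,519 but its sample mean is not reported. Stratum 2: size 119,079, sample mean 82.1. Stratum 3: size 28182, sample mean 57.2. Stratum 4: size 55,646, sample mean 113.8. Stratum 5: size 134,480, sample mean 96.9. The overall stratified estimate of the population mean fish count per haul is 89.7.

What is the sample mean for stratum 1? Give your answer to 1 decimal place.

85.8

N = 124519 + 119079 + 28182 + 55646 + 134480 = 461906.
Overall total = μ·N = 89.7·461906 = 41432968.2.
Subtract the known strata: 119079·82.1 + 28182·57.2 + 55646·113.8 + 134480·96.9 = 30752023.1.
Remaining total for stratum 1: 41432968.2 − 30752023.1 = 10680945.1.
Divide by its size: 10680945.1 / 124519 = 85.778... → 85.8.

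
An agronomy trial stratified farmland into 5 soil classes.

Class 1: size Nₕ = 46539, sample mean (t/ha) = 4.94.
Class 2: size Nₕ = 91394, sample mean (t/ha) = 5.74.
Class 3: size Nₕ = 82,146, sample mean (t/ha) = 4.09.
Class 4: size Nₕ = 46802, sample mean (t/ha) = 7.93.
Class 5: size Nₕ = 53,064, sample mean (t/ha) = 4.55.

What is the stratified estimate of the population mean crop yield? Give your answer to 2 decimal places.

N = 319945; weights Wₕ = Nₕ/N = (0.1455, 0.2857, 0.2568, 0.1463, 0.1659).
x̄_st = Σ Wₕ·x̄ₕ = 0.1455·4.94 + 0.2857·5.74 + 0.2568·4.09 + 0.1463·7.93 + 0.1659·4.55 ≈ 5.3230...
→ 5.32.

5.32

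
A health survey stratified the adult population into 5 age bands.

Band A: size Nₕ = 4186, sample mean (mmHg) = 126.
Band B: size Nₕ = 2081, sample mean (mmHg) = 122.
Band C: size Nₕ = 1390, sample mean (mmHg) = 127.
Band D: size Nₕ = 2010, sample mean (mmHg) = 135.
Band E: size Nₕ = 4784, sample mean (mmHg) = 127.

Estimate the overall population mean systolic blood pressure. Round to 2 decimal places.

N = 14451; weights Wₕ = Nₕ/N = (0.2897, 0.1440, 0.0962, 0.1391, 0.3310).
x̄_st = Σ Wₕ·x̄ₕ = 0.2897·126 + 0.1440·122 + 0.0962·127 + 0.1391·135 + 0.3310·127 ≈ 127.1030...
→ 127.10.

127.10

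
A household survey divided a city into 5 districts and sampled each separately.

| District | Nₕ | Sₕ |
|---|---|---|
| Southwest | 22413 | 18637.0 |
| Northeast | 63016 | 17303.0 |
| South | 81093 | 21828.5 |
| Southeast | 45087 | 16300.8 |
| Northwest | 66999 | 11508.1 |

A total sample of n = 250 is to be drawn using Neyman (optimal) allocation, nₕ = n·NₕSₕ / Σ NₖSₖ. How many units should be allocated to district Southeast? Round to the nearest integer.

38

Σ NₕSₕ = 22413·18637.0 + 63016·17303.0 + 81093·21828.5 + 45087·16300.8 + 66999·11508.1 = 4784200841.
Share for Southeast: 734954169.6/4784200841 = 0.15362.
n_Southeast = 250 × 0.15362 = 38.405... → 38.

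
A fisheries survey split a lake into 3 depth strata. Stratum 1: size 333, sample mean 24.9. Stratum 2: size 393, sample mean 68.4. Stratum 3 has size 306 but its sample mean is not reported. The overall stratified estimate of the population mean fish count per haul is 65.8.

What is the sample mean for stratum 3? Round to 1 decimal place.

107.0

Σ Nₕx̄ₕ = N·μ, so 306·x̄_3 = 1032·65.8 − (333·24.9 + 393·68.4).
= 67905.6 − 35172.9 = 32732.7.
x̄_3 = 32732.7 / 306 = 106.970... → 107.0.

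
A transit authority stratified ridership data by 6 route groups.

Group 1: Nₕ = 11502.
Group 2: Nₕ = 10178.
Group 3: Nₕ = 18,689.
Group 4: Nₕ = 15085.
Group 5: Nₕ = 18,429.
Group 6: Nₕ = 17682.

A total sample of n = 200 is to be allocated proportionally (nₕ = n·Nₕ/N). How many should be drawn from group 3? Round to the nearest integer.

Share of group 3 = 18689/91565 = 0.20411.
Allocate 200 × 0.20411 = 40.821... → 41.

41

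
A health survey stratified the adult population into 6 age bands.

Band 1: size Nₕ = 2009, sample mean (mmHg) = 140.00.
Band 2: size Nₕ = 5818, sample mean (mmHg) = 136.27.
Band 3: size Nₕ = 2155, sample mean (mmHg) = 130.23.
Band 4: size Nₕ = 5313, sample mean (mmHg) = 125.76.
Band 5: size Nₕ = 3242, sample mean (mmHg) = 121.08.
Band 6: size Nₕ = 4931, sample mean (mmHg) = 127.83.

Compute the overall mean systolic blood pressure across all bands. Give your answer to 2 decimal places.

129.78

x̄_st = (Σ Nₕx̄ₕ) / (Σ Nₕ) = (2009·140.00 + 5818·136.27 + 2155·130.23 + 5313·125.76 + 3242·121.08 + 4931·127.83) / 23468
= 3045758.48 / 23468 = 129.7835... → 129.78.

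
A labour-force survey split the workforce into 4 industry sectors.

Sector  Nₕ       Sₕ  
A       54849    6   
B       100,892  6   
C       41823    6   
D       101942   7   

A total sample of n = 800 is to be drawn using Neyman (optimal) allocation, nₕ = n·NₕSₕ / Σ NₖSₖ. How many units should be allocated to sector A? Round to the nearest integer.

Σ NₕSₕ = 54849·6 + 100892·6 + 41823·6 + 101942·7 = 1898978.
Share for A: 329094/1898978 = 0.17330.
n_A = 800 × 0.17330 = 138.640... → 139.

139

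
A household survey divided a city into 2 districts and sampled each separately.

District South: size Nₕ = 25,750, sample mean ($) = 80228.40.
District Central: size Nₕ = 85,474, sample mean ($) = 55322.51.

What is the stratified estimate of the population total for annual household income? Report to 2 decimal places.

6794517519.74

Estimate total by summing Nₕ·x̄ₕ over strata.
25750·80228.40 + 85474·55322.51 = 2065881300 + 4728636219.74 = 6794517519.74.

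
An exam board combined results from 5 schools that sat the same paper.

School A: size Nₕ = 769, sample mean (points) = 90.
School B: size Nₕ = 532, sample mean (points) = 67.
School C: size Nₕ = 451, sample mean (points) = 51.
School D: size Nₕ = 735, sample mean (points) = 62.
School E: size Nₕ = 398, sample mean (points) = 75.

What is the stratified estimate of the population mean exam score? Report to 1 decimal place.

N = 2885; weights Wₕ = Nₕ/N = (0.2666, 0.1844, 0.1563, 0.2548, 0.1380).
x̄_st = Σ Wₕ·x̄ₕ = 0.2666·90 + 0.1844·67 + 0.1563·51 + 0.2548·62 + 0.1380·75 ≈ 70.459...
→ 70.5.

70.5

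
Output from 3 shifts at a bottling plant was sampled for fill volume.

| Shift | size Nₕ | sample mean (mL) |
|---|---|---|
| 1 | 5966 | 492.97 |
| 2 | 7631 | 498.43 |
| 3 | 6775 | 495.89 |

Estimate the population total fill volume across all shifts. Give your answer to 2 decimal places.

10104233.10

1: 5966·492.97 = 2941059.02
2: 7631·498.43 = 3803519.33
3: 6775·495.89 = 3359654.75
τ̂ = Σ Nₕx̄ₕ = 10104233.10.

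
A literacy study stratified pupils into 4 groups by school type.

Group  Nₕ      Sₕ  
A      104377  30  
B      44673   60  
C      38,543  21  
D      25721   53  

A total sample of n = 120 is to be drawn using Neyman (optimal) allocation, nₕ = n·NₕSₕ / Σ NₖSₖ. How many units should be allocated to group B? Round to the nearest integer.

40

Σ NₕSₕ = 104377·30 + 44673·60 + 38543·21 + 25721·53 = 7984306.
Share for B: 2680380/7984306 = 0.33571.
n_B = 120 × 0.33571 = 40.285... → 40.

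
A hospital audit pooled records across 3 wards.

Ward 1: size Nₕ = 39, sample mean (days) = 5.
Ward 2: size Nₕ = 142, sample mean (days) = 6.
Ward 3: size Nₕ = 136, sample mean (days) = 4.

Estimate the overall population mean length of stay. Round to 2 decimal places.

N = 317; weights Wₕ = Nₕ/N = (0.1230, 0.4479, 0.4290).
x̄_st = Σ Wₕ·x̄ₕ = 0.1230·5 + 0.4479·6 + 0.4290·4 ≈ 5.0189...
→ 5.02.

5.02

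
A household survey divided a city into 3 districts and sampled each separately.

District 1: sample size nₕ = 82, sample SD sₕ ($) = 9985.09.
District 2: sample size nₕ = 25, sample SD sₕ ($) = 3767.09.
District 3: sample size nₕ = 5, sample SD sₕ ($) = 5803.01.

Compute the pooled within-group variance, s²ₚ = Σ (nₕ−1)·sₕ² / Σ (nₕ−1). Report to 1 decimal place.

Degrees of freedom: 81 + 24 + 4 = 109.
Σ(nₕ−1)sₕ² = 81·99702022.3081 + 24·14190967.0681 + 4·33674925.0601 = 8551146716.8309.
s²ₚ = 8551146716.8309 / 109 = 78450887.310... → 78450887.3.

78450887.3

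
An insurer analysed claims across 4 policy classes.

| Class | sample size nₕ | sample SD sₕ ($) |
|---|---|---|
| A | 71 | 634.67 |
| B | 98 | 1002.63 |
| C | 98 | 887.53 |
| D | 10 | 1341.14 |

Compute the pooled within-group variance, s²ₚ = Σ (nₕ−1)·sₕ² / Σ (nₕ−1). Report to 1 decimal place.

799644.8

A: (71−1)·634.67² = 70·402806.0089 = 28196420.623
B: (98−1)·1002.63² = 97·1005266.9169 = 97510890.9393
C: (98−1)·887.53² = 97·787709.5009 = 76407821.5873
D: (10−1)·1341.14² = 9·1798656.4996 = 16187908.4964
Numerator = 218303041.646; denominator = Σ(nₕ−1) = 273.
s²ₚ = 218303041.646/273 = 799644.841... → 799644.8.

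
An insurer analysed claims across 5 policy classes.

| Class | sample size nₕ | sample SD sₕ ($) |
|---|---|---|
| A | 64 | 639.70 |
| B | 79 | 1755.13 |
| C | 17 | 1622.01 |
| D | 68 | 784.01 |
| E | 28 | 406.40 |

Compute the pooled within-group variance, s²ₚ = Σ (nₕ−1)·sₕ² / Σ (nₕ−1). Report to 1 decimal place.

Degrees of freedom: 63 + 78 + 16 + 67 + 27 = 251.
Σ(nₕ−1)sₕ² = 63·409216.09 + 78·3080481.3169 + 16·2630916.4401 + 67·614671.6801 + 27·165160.96 = 353795167.9165.
s²ₚ = 353795167.9165 / 251 = 1409542.502... → 1409542.5.

1409542.5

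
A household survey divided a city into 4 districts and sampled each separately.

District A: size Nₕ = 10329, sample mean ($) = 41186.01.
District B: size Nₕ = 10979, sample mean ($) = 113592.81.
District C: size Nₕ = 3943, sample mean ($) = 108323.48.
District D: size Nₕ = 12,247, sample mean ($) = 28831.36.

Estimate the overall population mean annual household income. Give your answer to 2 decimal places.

N = 37498; weights Wₕ = Nₕ/N = (0.2755, 0.2928, 0.1052, 0.3266).
x̄_st = Σ Wₕ·x̄ₕ = 0.2755·41186.01 + 0.2928·113592.81 + 0.1052·108323.48 + 0.3266·28831.36 ≈ 65410.4994...
→ 65410.50.

65410.50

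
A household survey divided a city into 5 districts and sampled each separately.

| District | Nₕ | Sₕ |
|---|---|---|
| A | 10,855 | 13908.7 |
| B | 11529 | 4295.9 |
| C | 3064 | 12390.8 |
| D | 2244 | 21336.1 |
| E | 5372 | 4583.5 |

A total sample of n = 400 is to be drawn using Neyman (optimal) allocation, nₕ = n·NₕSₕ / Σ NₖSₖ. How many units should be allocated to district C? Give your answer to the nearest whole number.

A: NₕSₕ = 10855·13908.7 = 150978938.5
B: NₕSₕ = 11529·4295.9 = 49527431.1
C: NₕSₕ = 3064·12390.8 = 37965411.2
D: NₕSₕ = 2244·21336.1 = 47878208.4
E: NₕSₕ = 5372·4583.5 = 24622562
Σ NₕSₕ = 310972551.2.
n_C = 400·37965411.2/310972551.2 = 48.834... → 49.

49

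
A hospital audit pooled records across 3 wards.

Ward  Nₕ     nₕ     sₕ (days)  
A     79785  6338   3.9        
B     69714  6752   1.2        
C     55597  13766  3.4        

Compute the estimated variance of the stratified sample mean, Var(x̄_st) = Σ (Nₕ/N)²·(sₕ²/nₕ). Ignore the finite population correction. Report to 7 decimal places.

0.0004495

N = 205096. Term for each stratum: Wₕ²sₕ²/nₕ.
Var(x̄_st) = 0.0003631659 + 0.0000246408 + 0.0000617076 = 0.0004495143 → 0.0004495.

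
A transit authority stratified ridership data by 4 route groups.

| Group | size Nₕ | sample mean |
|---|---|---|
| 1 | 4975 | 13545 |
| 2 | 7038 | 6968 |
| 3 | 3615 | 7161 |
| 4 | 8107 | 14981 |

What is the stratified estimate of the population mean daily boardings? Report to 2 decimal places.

x̄_st = (Σ Nₕx̄ₕ) / (Σ Nₕ) = (4975·13545 + 7038·6968 + 3615·7161 + 8107·14981) / 23735
= 263765141 / 23735 = 11112.9194... → 11112.92.

11112.92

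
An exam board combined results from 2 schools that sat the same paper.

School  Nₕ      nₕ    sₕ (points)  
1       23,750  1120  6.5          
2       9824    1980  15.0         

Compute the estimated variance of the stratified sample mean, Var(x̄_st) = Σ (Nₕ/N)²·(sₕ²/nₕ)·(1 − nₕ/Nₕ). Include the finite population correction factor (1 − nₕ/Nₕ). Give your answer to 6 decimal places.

N = 33574; Wₕ = Nₕ/N.
school 1: (23750/33574)²·6.5²/1120·(1 − 1120/23750) = 0.017986667
school 2: (9824/33574)²·15.0²/1980·(1 − 1980/9824) = 0.007768499
Sum = 0.025755165 → 0.025755.

0.025755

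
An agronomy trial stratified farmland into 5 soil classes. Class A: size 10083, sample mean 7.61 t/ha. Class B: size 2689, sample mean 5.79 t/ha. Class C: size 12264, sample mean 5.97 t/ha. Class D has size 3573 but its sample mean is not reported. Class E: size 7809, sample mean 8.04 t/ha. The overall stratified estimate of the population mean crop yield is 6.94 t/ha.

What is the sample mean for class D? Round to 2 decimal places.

6.84

N = 10083 + 2689 + 12264 + 3573 + 7809 = 36418.
Overall total = μ·N = 6.94·36418 = 252740.92.
Subtract the known strata: 10083·7.61 + 2689·5.79 + 12264·5.97 + 7809·8.04 = 228301.38.
Remaining total for class D: 252740.92 − 228301.38 = 24439.54.
Divide by its size: 24439.54 / 3573 = 6.8401... → 6.84.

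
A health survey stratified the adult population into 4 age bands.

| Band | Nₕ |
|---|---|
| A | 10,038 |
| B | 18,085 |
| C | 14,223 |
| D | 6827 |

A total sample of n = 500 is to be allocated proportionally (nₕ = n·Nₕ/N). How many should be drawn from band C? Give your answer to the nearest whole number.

145

Share of band C = 14223/49173 = 0.28924.
Allocate 500 × 0.28924 = 144.622... → 145.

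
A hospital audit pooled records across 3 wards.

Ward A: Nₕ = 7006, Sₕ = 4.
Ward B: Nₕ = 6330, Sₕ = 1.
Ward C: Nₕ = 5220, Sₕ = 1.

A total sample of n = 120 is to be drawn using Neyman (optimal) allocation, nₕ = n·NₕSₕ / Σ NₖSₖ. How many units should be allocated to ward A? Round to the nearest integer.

A: NₕSₕ = 7006·4 = 28024
B: NₕSₕ = 6330·1 = 6330
C: NₕSₕ = 5220·1 = 5220
Σ NₕSₕ = 39574.
n_A = 120·28024/39574 = 84.977... → 85.

85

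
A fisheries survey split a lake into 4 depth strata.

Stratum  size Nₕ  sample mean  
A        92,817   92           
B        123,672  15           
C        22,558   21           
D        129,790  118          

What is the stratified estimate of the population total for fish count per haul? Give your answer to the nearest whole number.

26183182

Population total = Σ Nₕ·x̄ₕ (each stratum's size times its mean).
92817·92 + 123672·15 + 22558·21 + 129790·118 = 8539164 + 1855080 + 473718 + 15315220 = 26183182.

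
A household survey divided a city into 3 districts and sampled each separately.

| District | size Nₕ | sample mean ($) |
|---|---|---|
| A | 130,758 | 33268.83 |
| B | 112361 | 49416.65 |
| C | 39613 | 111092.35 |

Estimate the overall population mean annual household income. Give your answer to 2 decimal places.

50589.86

N = 130758 + 112361 + 39613 = 282732.
Overall mean = Σ (Nₕ/N)·x̄ₕ — weight by population share, not a simple average.
Σ Nₕx̄ₕ = 130758·33268.83 + 112361·49416.65 + 39613·111092.35 = 4350165673.14 + 5552504210.65 + 4400701260.55 = 14303371144.34.
Divide by N: 14303371144.34 / 282732 = 50589.8559... → 50589.86.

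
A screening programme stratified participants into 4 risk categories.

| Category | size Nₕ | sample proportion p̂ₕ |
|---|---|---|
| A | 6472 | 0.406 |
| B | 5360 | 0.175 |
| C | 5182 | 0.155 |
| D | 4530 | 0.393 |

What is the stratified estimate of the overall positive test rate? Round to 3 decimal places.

0.285

Wₕ = Nₕ/N with N = 21544: 0.3004, 0.2488, 0.2405, 0.2103.
p̂_st = 0.3004·0.406 + 0.2488·0.175 + 0.2405·0.155 + 0.2103·0.393 ≈ 0.28542... → 0.285.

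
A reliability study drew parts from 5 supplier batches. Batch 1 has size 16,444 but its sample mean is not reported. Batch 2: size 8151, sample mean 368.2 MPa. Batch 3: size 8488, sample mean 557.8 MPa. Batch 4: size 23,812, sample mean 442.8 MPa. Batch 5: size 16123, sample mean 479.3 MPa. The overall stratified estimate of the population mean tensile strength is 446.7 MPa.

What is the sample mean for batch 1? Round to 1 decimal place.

401.9

Σ Nₕx̄ₕ = N·μ, so 16444·x̄_1 = 73018·446.7 − (8151·368.2 + 8488·557.8 + 23812·442.8 + 16123·479.3).
= 32617140.6 − 26007512.1 = 6609628.5.
x̄_1 = 6609628.5 / 16444 = 401.948... → 401.9.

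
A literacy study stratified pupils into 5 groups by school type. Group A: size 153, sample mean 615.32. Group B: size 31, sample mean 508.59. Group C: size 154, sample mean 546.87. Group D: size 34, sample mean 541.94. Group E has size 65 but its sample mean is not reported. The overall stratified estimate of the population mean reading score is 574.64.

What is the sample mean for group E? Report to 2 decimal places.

593.28

N = 153 + 31 + 154 + 34 + 65 = 437.
Overall total = μ·N = 574.64·437 = 251117.68.
Subtract the known strata: 153·615.32 + 31·508.59 + 154·546.87 + 34·541.94 = 212554.19.
Remaining total for group E: 251117.68 − 212554.19 = 38563.49.
Divide by its size: 38563.49 / 65 = 593.2845... → 593.28.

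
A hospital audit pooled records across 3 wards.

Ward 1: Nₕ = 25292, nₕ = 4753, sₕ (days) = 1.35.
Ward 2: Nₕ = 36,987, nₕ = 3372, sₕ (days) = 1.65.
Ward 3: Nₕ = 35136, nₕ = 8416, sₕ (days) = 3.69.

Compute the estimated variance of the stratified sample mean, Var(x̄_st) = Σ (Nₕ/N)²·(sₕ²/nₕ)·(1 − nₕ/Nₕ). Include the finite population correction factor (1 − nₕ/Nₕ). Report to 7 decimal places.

N = 97415. Term for each stratum: Wₕ²sₕ²/nₕ·(1−nₕ/Nₕ).
Var(x̄_st) = 0.0000209899 + 0.0001057818 + 0.0001600605 = 0.0002868322 → 0.0002868.

0.0002868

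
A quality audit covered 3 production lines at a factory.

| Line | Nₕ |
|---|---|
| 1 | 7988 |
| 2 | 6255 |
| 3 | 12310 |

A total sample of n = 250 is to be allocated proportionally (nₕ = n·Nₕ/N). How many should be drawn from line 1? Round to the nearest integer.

75

Share of line 1 = 7988/26553 = 0.30083.
Allocate 250 × 0.30083 = 75.208... → 75.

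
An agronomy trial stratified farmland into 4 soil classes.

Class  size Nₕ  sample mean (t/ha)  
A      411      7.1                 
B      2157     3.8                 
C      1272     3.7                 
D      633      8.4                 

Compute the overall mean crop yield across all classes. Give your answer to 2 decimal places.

4.73

N = 411 + 2157 + 1272 + 633 = 4473.
The stratified mean weights each stratum mean by its population share Nₕ/N.
Σ Nₕx̄ₕ = 411·7.1 + 2157·3.8 + 1272·3.7 + 633·8.4 = 2918.1 + 8196.6 + 4706.4 + 5317.2 = 21138.3.
Divide by N: 21138.3 / 4473 = 4.7258... → 4.73.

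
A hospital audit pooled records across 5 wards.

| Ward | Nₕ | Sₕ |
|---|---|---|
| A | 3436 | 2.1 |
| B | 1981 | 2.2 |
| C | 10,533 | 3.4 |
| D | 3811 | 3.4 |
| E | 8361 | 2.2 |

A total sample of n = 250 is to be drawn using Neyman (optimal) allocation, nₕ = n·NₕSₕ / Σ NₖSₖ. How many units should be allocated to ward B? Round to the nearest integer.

A: NₕSₕ = 3436·2.1 = 7215.6
B: NₕSₕ = 1981·2.2 = 4358.2
C: NₕSₕ = 10533·3.4 = 35812.2
D: NₕSₕ = 3811·3.4 = 12957.4
E: NₕSₕ = 8361·2.2 = 18394.2
Σ NₕSₕ = 78737.6.
n_B = 250·4358.2/78737.6 = 13.838... → 14.

14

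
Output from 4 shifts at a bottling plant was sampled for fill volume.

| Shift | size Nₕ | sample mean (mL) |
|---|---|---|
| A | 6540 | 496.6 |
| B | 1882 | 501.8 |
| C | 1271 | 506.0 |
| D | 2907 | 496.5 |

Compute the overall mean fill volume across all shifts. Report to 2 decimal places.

498.30

x̄_st = (Σ Nₕx̄ₕ) / (Σ Nₕ) = (6540·496.6 + 1882·501.8 + 1271·506.0 + 2907·496.5) / 12600
= 6278603.1 / 12600 = 498.3018... → 498.30.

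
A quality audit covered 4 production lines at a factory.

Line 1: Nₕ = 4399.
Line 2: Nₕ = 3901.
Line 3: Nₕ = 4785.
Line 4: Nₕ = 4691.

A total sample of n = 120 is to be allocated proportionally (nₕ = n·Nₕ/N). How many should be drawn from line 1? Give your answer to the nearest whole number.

Share of line 1 = 4399/17776 = 0.24747.
Allocate 120 × 0.24747 = 29.696... → 30.

30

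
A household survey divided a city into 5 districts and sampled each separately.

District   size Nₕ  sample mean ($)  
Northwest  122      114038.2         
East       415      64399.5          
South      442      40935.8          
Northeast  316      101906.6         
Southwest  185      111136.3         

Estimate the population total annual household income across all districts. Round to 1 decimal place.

111494777.6

Estimate total by summing Nₕ·x̄ₕ over strata.
122·114038.2 + 415·64399.5 + 442·40935.8 + 316·101906.6 + 185·111136.3 = 13912660.4 + 26725792.5 + 18093623.6 + 32202485.6 + 20560215.5 = 111494777.6.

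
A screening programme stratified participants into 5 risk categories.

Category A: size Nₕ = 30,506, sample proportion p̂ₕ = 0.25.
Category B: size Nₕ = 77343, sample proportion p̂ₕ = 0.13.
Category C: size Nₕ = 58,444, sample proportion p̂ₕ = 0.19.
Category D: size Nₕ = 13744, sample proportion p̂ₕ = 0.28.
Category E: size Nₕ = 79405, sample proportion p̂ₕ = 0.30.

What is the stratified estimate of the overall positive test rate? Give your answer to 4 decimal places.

Wₕ = Nₕ/N with N = 259442: 0.1176, 0.2981, 0.2253, 0.0530, 0.3061.
p̂_st = 0.1176·0.25 + 0.2981·0.13 + 0.2253·0.19 + 0.0530·0.28 + 0.3061·0.30 ≈ 0.217603... → 0.2176.

0.2176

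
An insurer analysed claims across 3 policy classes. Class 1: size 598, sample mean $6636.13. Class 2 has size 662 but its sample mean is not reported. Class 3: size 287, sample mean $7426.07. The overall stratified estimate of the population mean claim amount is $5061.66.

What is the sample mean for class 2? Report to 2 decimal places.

N = 598 + 662 + 287 = 1547.
Overall total = μ·N = 5061.66·1547 = 7830388.02.
Subtract the known strata: 598·6636.13 + 287·7426.07 = 6099687.83.
Remaining total for class 2: 7830388.02 − 6099687.83 = 1730700.19.
Divide by its size: 1730700.19 / 662 = 2614.3507... → 2614.35.

2614.35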